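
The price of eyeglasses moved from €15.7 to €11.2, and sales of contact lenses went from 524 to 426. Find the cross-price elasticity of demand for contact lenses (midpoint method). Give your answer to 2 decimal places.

ΔQ_x = 426 − 524 = -98; ΔP_y = 11.2 − 15.7 = -4.5.
Midpoints: P̄_y = 13.45, Q̄_x = 475.0.
ε_xy = (ΔQ_x/ΔP_y)(P̄_y/Q̄_x) = (-98/-4.5)(13.45/475.0).

0.62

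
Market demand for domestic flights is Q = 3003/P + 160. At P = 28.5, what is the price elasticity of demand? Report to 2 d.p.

At P = 28.5, Q = 265.368.
dQ/dP = −3003/P² = -3.697.
ε = (dQ/dP)(P/Q) = (-3.697)(28.5/265.368).

-0.40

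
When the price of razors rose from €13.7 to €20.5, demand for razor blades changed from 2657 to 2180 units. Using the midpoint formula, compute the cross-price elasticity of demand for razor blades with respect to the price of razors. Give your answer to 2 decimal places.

ΔQ_x = 2180 − 2657 = -477; ΔP_y = 20.5 − 13.7 = 6.8.
Midpoints: P̄_y = 17.10, Q̄_x = 2418.5.
ε_xy = (ΔQ_x/ΔP_y)(P̄_y/Q̄_x) = (-477/6.8)(17.10/2418.5).
ε_xy < 0, so the goods are complements.

-0.50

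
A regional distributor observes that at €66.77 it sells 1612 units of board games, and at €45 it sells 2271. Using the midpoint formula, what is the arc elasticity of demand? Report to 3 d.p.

ΔQ = 2271 − 1612 = 659; ΔP = 45 − 66.77 = -21.77.
Midpoints: P̄ = 55.88, Q̄ = 1941.5.
ε = (ΔQ/ΔP)(P̄/Q̄) = (659/-21.77)(55.88/1941.5).

-0.871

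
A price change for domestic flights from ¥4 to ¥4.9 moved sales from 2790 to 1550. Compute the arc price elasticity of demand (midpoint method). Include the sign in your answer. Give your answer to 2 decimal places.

ΔQ = 1550 − 2790 = -1240; ΔP = 4.9 − 4 = 0.9.
Midpoints: P̄ = 4.45, Q̄ = 2170.0.
ε = (ΔQ/ΔP)(P̄/Q̄) = (-1240/0.9)(4.45/2170.0).

-2.83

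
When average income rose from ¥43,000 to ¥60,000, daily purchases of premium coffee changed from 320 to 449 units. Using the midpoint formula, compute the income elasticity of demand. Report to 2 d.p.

ΔQ = 129, ΔI = 17000. Midpoints: Ī = 51,500, Q̄ = 384.5.
ε_I = (ΔQ/ΔI)(Ī/Q̄) = (129/17000)(51500/384.5).

1.02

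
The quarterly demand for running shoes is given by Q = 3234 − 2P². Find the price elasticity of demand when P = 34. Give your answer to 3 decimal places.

At P = 34, Q = 922.
dQ/dP = −4P = -136.
ε = (dQ/dP)(P/Q) = (-136)(34/922).

-5.015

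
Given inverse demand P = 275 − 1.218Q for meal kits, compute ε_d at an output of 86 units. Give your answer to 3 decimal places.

-1.625

At Q = 86, P = 275 − 1.218(86) = 170.25.
dP/dQ = −1.218, so dQ/dP = 1/(−1.218) = -0.821.
ε = (dQ/dP)(P/Q) = (-0.821)(170.25/86).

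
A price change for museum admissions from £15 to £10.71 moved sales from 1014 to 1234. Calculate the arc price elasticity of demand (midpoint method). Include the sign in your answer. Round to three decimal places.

-0.587

ΔQ = 1234 − 1014 = 220; ΔP = 10.71 − 15 = -4.29.
Midpoints: P̄ = 12.86, Q̄ = 1124.0.
ε = (ΔQ/ΔP)(P̄/Q̄) = (220/-4.29)(12.86/1124.0).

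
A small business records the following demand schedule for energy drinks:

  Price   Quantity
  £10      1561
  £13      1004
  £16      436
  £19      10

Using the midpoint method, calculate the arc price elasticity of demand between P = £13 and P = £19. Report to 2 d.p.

-5.23

At P = 13, Q = 1004; at P = 19, Q = 10.
ΔQ = -994, ΔP = 6. Midpoints: P̄ = 16.00, Q̄ = 507.0.
ε = (ΔQ/ΔP)(P̄/Q̄) = (-994/6)(16.00/507.0).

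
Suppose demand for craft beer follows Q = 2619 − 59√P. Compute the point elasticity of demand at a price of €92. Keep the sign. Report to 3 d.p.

At P = 92, Q = 2053.092.
dQ/dP = −59/(2√P) = -3.076.
ε = (dQ/dP)(P/Q) = (-3.076)(92/2053.092).

-0.138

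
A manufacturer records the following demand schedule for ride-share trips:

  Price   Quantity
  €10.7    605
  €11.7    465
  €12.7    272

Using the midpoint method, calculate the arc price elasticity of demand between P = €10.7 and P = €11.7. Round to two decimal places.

At P = 10.7, Q = 605; at P = 11.7, Q = 465.
ΔQ = -140, ΔP = 1.0. Midpoints: P̄ = 11.20, Q̄ = 535.0.
ε = (ΔQ/ΔP)(P̄/Q̄) = (-140/1.0)(11.20/535.0).

-2.93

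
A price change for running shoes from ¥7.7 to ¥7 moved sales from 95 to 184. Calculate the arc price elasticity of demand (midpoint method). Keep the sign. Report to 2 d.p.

ΔQ = 184 − 95 = 89; ΔP = 7 − 7.7 = -0.7.
Midpoints: P̄ = 7.35, Q̄ = 139.5.
ε = (ΔQ/ΔP)(P̄/Q̄) = (89/-0.7)(7.35/139.5).

-6.70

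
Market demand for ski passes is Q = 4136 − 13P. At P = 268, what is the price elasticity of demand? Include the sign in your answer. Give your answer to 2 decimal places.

-5.34

At P = 268, Q = 652.
dQ/dP = −13.
ε = (dQ/dP)(P/Q) = (-13)(268/652).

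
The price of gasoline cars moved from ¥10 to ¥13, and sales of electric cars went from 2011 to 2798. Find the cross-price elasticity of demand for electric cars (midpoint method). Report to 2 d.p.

ΔQ_x = 2798 − 2011 = 787; ΔP_y = 13 − 10 = 3.
Midpoints: P̄_y = 11.50, Q̄_x = 2404.5.
ε_xy = (ΔQ_x/ΔP_y)(P̄_y/Q̄_x) = (787/3)(11.50/2404.5).
ε_xy > 0, so the goods are substitutes.

1.25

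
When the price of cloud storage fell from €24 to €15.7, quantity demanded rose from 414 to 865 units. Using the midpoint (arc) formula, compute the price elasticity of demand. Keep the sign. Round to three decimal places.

-1.687

ΔQ = 865 − 414 = 451; ΔP = 15.7 − 24 = -8.3.
Midpoints: P̄ = 19.85, Q̄ = 639.5.
ε = (ΔQ/ΔP)(P̄/Q̄) = (451/-8.3)(19.85/639.5).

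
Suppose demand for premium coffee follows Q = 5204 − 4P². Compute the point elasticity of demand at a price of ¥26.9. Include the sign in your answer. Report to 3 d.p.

At P = 26.9, Q = 2309.560.
dQ/dP = −8P = -215.200.
ε = (dQ/dP)(P/Q) = (-215.200)(26.9/2309.560).
|ε| > 1, so demand is elastic at this price.

-2.506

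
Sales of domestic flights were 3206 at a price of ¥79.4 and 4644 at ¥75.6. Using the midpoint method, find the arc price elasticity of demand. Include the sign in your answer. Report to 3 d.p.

ΔQ = 4644 − 3206 = 1438; ΔP = 75.6 − 79.4 = -3.8.
Midpoints: P̄ = 77.50, Q̄ = 3925.0.
ε = (ΔQ/ΔP)(P̄/Q̄) = (1438/-3.8)(77.50/3925.0).

-7.472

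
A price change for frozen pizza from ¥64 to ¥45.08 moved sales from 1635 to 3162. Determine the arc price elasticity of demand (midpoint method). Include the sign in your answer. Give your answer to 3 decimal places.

-1.835

ΔQ = 3162 − 1635 = 1527; ΔP = 45.08 − 64 = -18.92.
Midpoints: P̄ = 54.54, Q̄ = 2398.5.
ε = (ΔQ/ΔP)(P̄/Q̄) = (1527/-18.92)(54.54/2398.5).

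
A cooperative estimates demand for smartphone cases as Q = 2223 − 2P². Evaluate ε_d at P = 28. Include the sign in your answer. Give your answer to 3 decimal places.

-4.788

At P = 28, Q = 655.
dQ/dP = −4P = -112.
ε = (dQ/dP)(P/Q) = (-112)(28/655).
|ε| > 1, so demand is elastic at this price.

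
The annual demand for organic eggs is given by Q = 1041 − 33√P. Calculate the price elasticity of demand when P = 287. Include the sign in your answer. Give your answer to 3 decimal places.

At P = 287, Q = 481.945.
dQ/dP = −33/(2√P) = -0.974.
ε = (dQ/dP)(P/Q) = (-0.974)(287/481.945).

-0.580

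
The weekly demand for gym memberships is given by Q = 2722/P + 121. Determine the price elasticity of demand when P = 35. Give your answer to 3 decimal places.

-0.391

At P = 35, Q = 198.771.
dQ/dP = −2722/P² = -2.222.
ε = (dQ/dP)(P/Q) = (-2.222)(35/198.771).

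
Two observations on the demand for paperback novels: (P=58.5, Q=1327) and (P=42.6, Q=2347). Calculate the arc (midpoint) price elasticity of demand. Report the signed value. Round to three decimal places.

-1.765

ΔQ = 2347 − 1327 = 1020; ΔP = 42.6 − 58.5 = -15.9.
Midpoints: P̄ = 50.55, Q̄ = 1837.0.
ε = (ΔQ/ΔP)(P̄/Q̄) = (1020/-15.9)(50.55/1837.0).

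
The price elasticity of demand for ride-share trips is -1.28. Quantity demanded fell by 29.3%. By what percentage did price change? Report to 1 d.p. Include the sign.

22.9%

%ΔP ≈ %ΔQ / ε = (-29.3%)/(-1.28) = 22.89%.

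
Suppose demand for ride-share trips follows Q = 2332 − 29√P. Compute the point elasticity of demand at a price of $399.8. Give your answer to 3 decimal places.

-0.165

At P = 399.8, Q = 1752.145.
dQ/dP = −29/(2√P) = -0.725.
ε = (dQ/dP)(P/Q) = (-0.725)(399.8/1752.145).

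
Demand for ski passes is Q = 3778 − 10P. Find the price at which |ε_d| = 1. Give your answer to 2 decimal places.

For linear demand Q = a − bP, ε = −bP/(a − bP). |ε| = 1 when bP = a − bP, i.e. P = a/(2b).
P = 3778/(2·10) = 3778/20 = 188.9000.

188.90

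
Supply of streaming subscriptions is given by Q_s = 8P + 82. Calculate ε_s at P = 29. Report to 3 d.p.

0.739

At P = 29, Q_s = 314.
dQ_s/dP = 8.
ε_s = (dQ_s/dP)(P/Q_s) = (8)(29/314).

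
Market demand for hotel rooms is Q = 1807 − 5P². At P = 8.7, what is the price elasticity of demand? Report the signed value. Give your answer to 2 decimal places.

-0.53

At P = 8.7, Q = 1428.550.
dQ/dP = −10P = -87.
ε = (dQ/dP)(P/Q) = (-87)(8.7/1428.550).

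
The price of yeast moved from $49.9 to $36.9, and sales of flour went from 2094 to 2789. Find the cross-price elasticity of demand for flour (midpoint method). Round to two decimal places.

-0.95

ΔQ_x = 2789 − 2094 = 695; ΔP_y = 36.9 − 49.9 = -13.
Midpoints: P̄_y = 43.40, Q̄_x = 2441.5.
ε_xy = (ΔQ_x/ΔP_y)(P̄_y/Q̄_x) = (695/-13)(43.40/2441.5).
ε_xy < 0, so the goods are complements.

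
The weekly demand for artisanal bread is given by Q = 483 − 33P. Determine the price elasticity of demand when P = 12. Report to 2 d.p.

At P = 12, Q = 87.
dQ/dP = −33.
ε = (dQ/dP)(P/Q) = (-33)(12/87).

-4.55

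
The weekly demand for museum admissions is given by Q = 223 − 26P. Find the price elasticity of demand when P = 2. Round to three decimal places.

At P = 2, Q = 171.
dQ/dP = −26.
ε = (dQ/dP)(P/Q) = (-26)(2/171).
|ε| < 1, so demand is inelastic at this price.

-0.304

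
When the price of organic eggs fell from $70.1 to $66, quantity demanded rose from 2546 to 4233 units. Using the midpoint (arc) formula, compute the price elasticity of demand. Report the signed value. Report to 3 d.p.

-8.261

ΔQ = 4233 − 2546 = 1687; ΔP = 66 − 70.1 = -4.1.
Midpoints: P̄ = 68.05, Q̄ = 3389.5.
ε = (ΔQ/ΔP)(P̄/Q̄) = (1687/-4.1)(68.05/3389.5).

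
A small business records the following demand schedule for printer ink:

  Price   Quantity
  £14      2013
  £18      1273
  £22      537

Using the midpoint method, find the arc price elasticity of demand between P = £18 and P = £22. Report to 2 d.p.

-4.07

At P = 18, Q = 1273; at P = 22, Q = 537.
ΔQ = -736, ΔP = 4. Midpoints: P̄ = 20.00, Q̄ = 905.0.
ε = (ΔQ/ΔP)(P̄/Q̄) = (-736/4)(20.00/905.0).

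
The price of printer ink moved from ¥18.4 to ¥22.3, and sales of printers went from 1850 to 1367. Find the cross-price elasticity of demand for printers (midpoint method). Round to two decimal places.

-1.57

ΔQ_x = 1367 − 1850 = -483; ΔP_y = 22.3 − 18.4 = 3.9.
Midpoints: P̄_y = 20.35, Q̄_x = 1608.5.
ε_xy = (ΔQ_x/ΔP_y)(P̄_y/Q̄_x) = (-483/3.9)(20.35/1608.5).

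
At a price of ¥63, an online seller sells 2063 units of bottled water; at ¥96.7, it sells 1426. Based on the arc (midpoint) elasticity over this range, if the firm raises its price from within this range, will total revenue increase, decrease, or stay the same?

Arc ε = (-637/33.7)(79.85/1744.5) ≈ -0.865.
|ε| = 0.87 < 1, so demand is inelastic. A price rise therefore raises total revenue.

increase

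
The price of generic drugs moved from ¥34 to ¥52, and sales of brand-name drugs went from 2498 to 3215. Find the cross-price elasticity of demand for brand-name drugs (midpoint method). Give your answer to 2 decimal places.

ΔQ_x = 3215 − 2498 = 717; ΔP_y = 52 − 34 = 18.
Midpoints: P̄_y = 43.00, Q̄_x = 2856.5.
ε_xy = (ΔQ_x/ΔP_y)(P̄_y/Q̄_x) = (717/18)(43.00/2856.5).
ε_xy > 0, so the goods are substitutes.

0.60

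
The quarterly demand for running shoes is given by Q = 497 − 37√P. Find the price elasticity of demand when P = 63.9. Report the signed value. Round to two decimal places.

-0.73

At P = 63.9, Q = 201.231.
dQ/dP = −37/(2√P) = -2.314.
ε = (dQ/dP)(P/Q) = (-2.314)(63.9/201.231).
|ε| < 1, so demand is inelastic at this price.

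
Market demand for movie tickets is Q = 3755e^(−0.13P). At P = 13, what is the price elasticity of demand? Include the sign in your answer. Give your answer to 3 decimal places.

At P = 13, Q = 692.871.
dQ/dP = −0.13·3755e^(−0.13P) = −0.13Q = -90.073.
ε = (dQ/dP)(P/Q) = (-90.073)(13/692.871).
|ε| > 1, so demand is elastic at this price.

-1.690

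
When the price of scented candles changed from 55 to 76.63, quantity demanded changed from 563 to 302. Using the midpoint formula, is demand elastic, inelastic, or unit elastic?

elastic

Arc ε ≈ -1.836.
|ε| = 1.84 > 1.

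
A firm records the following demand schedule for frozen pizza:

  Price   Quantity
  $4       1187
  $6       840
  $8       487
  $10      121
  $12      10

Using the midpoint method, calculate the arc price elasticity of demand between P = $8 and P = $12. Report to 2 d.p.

-4.80

At P = 8, Q = 487; at P = 12, Q = 10.
ΔQ = -477, ΔP = 4. Midpoints: P̄ = 10.00, Q̄ = 248.5.
ε = (ΔQ/ΔP)(P̄/Q̄) = (-477/4)(10.00/248.5).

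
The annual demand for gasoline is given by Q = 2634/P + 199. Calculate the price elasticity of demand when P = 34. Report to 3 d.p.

-0.280

At P = 34, Q = 276.471.
dQ/dP = −2634/P² = -2.279.
ε = (dQ/dP)(P/Q) = (-2.279)(34/276.471).
|ε| < 1, so demand is inelastic at this price.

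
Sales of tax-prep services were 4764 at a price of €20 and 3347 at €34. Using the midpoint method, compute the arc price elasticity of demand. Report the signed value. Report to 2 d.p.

ΔQ = 3347 − 4764 = -1417; ΔP = 34 − 20 = 14.
Midpoints: P̄ = 27.00, Q̄ = 4055.5.
ε = (ΔQ/ΔP)(P̄/Q̄) = (-1417/14)(27.00/4055.5).

-0.67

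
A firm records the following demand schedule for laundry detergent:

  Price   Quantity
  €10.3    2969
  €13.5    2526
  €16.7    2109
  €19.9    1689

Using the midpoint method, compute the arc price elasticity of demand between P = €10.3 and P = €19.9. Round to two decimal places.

At P = 10.3, Q = 2969; at P = 19.9, Q = 1689.
ΔQ = -1280, ΔP = 9.6. Midpoints: P̄ = 15.10, Q̄ = 2329.0.
ε = (ΔQ/ΔP)(P̄/Q̄) = (-1280/9.6)(15.10/2329.0).

-0.86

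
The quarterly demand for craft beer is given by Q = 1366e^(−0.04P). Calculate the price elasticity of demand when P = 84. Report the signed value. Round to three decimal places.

-3.360

At P = 84, Q = 47.448.
dQ/dP = −0.04·1366e^(−0.04P) = −0.04Q = -1.898.
ε = (dQ/dP)(P/Q) = (-1.898)(84/47.448).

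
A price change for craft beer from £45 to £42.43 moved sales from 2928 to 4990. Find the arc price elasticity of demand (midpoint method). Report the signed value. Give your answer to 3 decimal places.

ΔQ = 4990 − 2928 = 2062; ΔP = 42.43 − 45 = -2.57.
Midpoints: P̄ = 43.72, Q̄ = 3959.0.
ε = (ΔQ/ΔP)(P̄/Q̄) = (2062/-2.57)(43.72/3959.0).

-8.859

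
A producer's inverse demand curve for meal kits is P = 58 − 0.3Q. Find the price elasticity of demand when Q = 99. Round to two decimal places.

-0.95

At Q = 99, P = 58 − 0.3(99) = 28.30.
dP/dQ = −0.3, so dQ/dP = 1/(−0.3) = -3.333.
ε = (dQ/dP)(P/Q) = (-3.333)(28.30/99).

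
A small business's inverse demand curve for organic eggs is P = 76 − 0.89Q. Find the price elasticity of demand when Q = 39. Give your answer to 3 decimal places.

At Q = 39, P = 76 − 0.89(39) = 41.29.
dP/dQ = −0.89, so dQ/dP = 1/(−0.89) = -1.124.
ε = (dQ/dP)(P/Q) = (-1.124)(41.29/39).

-1.190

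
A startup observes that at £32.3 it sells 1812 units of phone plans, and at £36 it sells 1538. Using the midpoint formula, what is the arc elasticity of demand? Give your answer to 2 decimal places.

ΔQ = 1538 − 1812 = -274; ΔP = 36 − 32.3 = 3.7.
Midpoints: P̄ = 34.15, Q̄ = 1675.0.
ε = (ΔQ/ΔP)(P̄/Q̄) = (-274/3.7)(34.15/1675.0).

-1.51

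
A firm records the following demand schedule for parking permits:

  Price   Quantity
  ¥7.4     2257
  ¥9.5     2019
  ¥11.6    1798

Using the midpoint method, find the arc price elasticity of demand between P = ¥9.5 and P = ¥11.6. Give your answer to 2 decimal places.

-0.58

At P = 9.5, Q = 2019; at P = 11.6, Q = 1798.
ΔQ = -221, ΔP = 2.1. Midpoints: P̄ = 10.55, Q̄ = 1908.5.
ε = (ΔQ/ΔP)(P̄/Q̄) = (-221/2.1)(10.55/1908.5).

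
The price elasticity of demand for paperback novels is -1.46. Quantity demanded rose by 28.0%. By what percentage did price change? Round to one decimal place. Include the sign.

-19.2%

%ΔP ≈ %ΔQ / ε = (28.0%)/(-1.46) = -19.18%.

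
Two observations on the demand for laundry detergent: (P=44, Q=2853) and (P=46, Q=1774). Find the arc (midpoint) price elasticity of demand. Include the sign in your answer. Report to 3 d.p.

-10.494

ΔQ = 1774 − 2853 = -1079; ΔP = 46 − 44 = 2.
Midpoints: P̄ = 45.00, Q̄ = 2313.5.
ε = (ΔQ/ΔP)(P̄/Q̄) = (-1079/2)(45.00/2313.5).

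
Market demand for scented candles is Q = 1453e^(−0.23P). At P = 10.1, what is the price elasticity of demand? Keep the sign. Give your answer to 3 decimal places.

At P = 10.1, Q = 142.364.
dQ/dP = −0.23·1453e^(−0.23P) = −0.23Q = -32.744.
ε = (dQ/dP)(P/Q) = (-32.744)(10.1/142.364).
|ε| > 1, so demand is elastic at this price.

-2.323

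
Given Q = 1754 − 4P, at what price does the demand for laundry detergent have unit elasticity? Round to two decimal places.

For linear demand Q = a − bP, ε = −bP/(a − bP). |ε| = 1 when bP = a − bP, i.e. P = a/(2b).
P = 1754/(2·4) = 1754/8 = 219.2500.

219.25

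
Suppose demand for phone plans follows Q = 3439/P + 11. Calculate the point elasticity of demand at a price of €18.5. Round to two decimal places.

At P = 18.5, Q = 196.892.
dQ/dP = −3439/P² = -10.048.
ε = (dQ/dP)(P/Q) = (-10.048)(18.5/196.892).
|ε| < 1, so demand is inelastic at this price.

-0.94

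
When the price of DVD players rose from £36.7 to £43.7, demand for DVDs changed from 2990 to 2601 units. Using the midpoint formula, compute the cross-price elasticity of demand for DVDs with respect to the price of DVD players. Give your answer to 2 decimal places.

ΔQ_x = 2601 − 2990 = -389; ΔP_y = 43.7 − 36.7 = 7.
Midpoints: P̄_y = 40.20, Q̄_x = 2795.5.
ε_xy = (ΔQ_x/ΔP_y)(P̄_y/Q̄_x) = (-389/7)(40.20/2795.5).

-0.80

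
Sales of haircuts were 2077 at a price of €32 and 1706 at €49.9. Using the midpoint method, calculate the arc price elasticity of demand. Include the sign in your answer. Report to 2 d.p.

ΔQ = 1706 − 2077 = -371; ΔP = 49.9 − 32 = 17.9.
Midpoints: P̄ = 40.95, Q̄ = 1891.5.
ε = (ΔQ/ΔP)(P̄/Q̄) = (-371/17.9)(40.95/1891.5).

-0.45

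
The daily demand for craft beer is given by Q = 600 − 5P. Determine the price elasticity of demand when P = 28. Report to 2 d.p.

-0.30

At P = 28, Q = 460.
dQ/dP = −5.
ε = (dQ/dP)(P/Q) = (-5)(28/460).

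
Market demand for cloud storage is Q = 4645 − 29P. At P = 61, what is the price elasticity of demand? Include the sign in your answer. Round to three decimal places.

-0.615

At P = 61, Q = 2876.
dQ/dP = −29.
ε = (dQ/dP)(P/Q) = (-29)(61/2876).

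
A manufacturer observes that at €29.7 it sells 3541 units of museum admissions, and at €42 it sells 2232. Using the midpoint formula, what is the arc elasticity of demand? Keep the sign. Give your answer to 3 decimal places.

-1.322

ΔQ = 2232 − 3541 = -1309; ΔP = 42 − 29.7 = 12.3.
Midpoints: P̄ = 35.85, Q̄ = 2886.5.
ε = (ΔQ/ΔP)(P̄/Q̄) = (-1309/12.3)(35.85/2886.5).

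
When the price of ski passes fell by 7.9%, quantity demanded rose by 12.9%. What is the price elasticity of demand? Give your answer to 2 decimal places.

-1.63

ε = %ΔQ / %ΔP = (12.9)/(-7.9) = -1.633.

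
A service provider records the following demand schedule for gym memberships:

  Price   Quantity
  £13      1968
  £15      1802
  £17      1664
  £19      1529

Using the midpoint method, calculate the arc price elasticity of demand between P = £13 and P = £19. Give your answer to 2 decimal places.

-0.67

At P = 13, Q = 1968; at P = 19, Q = 1529.
ΔQ = -439, ΔP = 6. Midpoints: P̄ = 16.00, Q̄ = 1748.5.
ε = (ΔQ/ΔP)(P̄/Q̄) = (-439/6)(16.00/1748.5).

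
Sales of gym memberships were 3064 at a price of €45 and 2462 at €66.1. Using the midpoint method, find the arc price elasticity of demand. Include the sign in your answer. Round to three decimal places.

-0.574

ΔQ = 2462 − 3064 = -602; ΔP = 66.1 − 45 = 21.1.
Midpoints: P̄ = 55.55, Q̄ = 2763.0.
ε = (ΔQ/ΔP)(P̄/Q̄) = (-602/21.1)(55.55/2763.0).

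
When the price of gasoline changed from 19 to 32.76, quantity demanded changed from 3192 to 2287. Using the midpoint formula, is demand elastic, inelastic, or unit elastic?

inelastic

Arc ε ≈ -0.621.
|ε| = 0.62 < 1.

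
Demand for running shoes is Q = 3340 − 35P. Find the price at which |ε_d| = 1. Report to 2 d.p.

47.71

For linear demand Q = a − bP, ε = −bP/(a − bP). |ε| = 1 when bP = a − bP, i.e. P = a/(2b).
P = 3340/(2·35) = 3340/70 = 47.7143.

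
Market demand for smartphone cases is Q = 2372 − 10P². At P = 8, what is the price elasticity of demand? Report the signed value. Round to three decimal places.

At P = 8, Q = 1732.
dQ/dP = −20P = -160.
ε = (dQ/dP)(P/Q) = (-160)(8/1732).

-0.739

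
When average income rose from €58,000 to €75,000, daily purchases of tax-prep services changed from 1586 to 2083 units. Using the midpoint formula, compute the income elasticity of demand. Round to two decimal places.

ΔQ = 497, ΔI = 17000. Midpoints: Ī = 66,500, Q̄ = 1834.5.
ε_I = (ΔQ/ΔI)(Ī/Q̄) = (497/17000)(66500/1834.5).

1.06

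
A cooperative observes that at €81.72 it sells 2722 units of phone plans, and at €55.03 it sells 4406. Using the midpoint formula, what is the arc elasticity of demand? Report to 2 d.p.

ΔQ = 4406 − 2722 = 1684; ΔP = 55.03 − 81.72 = -26.69.
Midpoints: P̄ = 68.38, Q̄ = 3564.0.
ε = (ΔQ/ΔP)(P̄/Q̄) = (1684/-26.69)(68.38/3564.0).

-1.21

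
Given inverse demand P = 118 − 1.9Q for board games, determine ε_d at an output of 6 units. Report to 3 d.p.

At Q = 6, P = 118 − 1.9(6) = 106.60.
dP/dQ = −1.9, so dQ/dP = 1/(−1.9) = -0.526.
ε = (dQ/dP)(P/Q) = (-0.526)(106.60/6).

-9.351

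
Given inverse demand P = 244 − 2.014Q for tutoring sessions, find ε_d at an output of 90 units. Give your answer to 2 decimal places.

-0.35

At Q = 90, P = 244 − 2.014(90) = 62.74.
dP/dQ = −2.014, so dQ/dP = 1/(−2.014) = -0.497.
ε = (dQ/dP)(P/Q) = (-0.497)(62.74/90).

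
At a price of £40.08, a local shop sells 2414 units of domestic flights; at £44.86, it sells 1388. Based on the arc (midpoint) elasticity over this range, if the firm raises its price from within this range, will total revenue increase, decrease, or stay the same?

decrease

Arc ε = (-1026/4.78)(42.47/1901.0) ≈ -4.795.
|ε| = 4.80 > 1, so demand is elastic. A price rise therefore reduces total revenue.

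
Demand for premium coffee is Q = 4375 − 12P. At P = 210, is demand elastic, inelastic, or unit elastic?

Q = 1855, dQ/dP = -12.
ε = (dQ/dP)(P/Q) ≈ -1.358.
|ε| = 1.36 > 1.

elastic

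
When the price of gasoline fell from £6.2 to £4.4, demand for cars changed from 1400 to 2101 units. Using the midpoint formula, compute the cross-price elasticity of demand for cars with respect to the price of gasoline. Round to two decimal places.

ΔQ_x = 2101 − 1400 = 701; ΔP_y = 4.4 − 6.2 = -1.8.
Midpoints: P̄_y = 5.30, Q̄_x = 1750.5.
ε_xy = (ΔQ_x/ΔP_y)(P̄_y/Q̄_x) = (701/-1.8)(5.30/1750.5).

-1.18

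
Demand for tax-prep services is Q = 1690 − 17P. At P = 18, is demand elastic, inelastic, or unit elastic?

Q = 1384, dQ/dP = -17.
ε = (dQ/dP)(P/Q) ≈ -0.221.
|ε| = 0.22 < 1.

inelastic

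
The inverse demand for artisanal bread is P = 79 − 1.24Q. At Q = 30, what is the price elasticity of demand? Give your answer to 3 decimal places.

At Q = 30, P = 79 − 1.24(30) = 41.80.
dP/dQ = −1.24, so dQ/dP = 1/(−1.24) = -0.806.
ε = (dQ/dP)(P/Q) = (-0.806)(41.80/30).

-1.124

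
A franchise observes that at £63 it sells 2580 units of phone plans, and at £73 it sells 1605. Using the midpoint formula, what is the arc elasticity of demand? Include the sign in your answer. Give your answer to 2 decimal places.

ΔQ = 1605 − 2580 = -975; ΔP = 73 − 63 = 10.
Midpoints: P̄ = 68.00, Q̄ = 2092.5.
ε = (ΔQ/ΔP)(P̄/Q̄) = (-975/10)(68.00/2092.5).

-3.17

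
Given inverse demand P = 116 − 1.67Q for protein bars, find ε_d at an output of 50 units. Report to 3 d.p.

At Q = 50, P = 116 − 1.67(50) = 32.50.
dP/dQ = −1.67, so dQ/dP = 1/(−1.67) = -0.599.
ε = (dQ/dP)(P/Q) = (-0.599)(32.50/50).

-0.389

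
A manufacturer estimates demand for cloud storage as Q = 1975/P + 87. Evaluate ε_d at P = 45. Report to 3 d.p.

-0.335

At P = 45, Q = 130.889.
dQ/dP = −1975/P² = -0.975.
ε = (dQ/dP)(P/Q) = (-0.975)(45/130.889).
|ε| < 1, so demand is inelastic at this price.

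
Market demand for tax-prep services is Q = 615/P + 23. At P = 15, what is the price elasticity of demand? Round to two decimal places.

At P = 15, Q = 64.
dQ/dP = −615/P² = -2.733.
ε = (dQ/dP)(P/Q) = (-2.733)(15/64).
|ε| < 1, so demand is inelastic at this price.

-0.64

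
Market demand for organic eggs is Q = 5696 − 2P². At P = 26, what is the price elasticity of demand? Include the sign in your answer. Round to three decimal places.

At P = 26, Q = 4344.
dQ/dP = −4P = -104.
ε = (dQ/dP)(P/Q) = (-104)(26/4344).
|ε| < 1, so demand is inelastic at this price.

-0.622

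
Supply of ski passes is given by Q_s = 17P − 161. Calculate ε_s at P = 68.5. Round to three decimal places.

At P = 68.5, Q_s = 1003.50.
dQ_s/dP = 17.
ε_s = (dQ_s/dP)(P/Q_s) = (17)(68.5/1003.50).

1.160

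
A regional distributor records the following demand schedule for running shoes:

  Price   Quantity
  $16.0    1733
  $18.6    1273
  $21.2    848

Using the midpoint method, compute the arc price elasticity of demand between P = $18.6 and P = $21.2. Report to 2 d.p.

At P = 18.6, Q = 1273; at P = 21.2, Q = 848.
ΔQ = -425, ΔP = 2.6. Midpoints: P̄ = 19.90, Q̄ = 1060.5.
ε = (ΔQ/ΔP)(P̄/Q̄) = (-425/2.6)(19.90/1060.5).

-3.07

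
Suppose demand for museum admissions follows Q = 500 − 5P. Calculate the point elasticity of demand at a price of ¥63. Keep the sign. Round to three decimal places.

At P = 63, Q = 185.
dQ/dP = −5.
ε = (dQ/dP)(P/Q) = (-5)(63/185).

-1.703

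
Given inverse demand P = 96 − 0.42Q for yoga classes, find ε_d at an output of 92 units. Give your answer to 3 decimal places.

-1.484

At Q = 92, P = 96 − 0.42(92) = 57.36.
dP/dQ = −0.42, so dQ/dP = 1/(−0.42) = -2.381.
ε = (dQ/dP)(P/Q) = (-2.381)(57.36/92).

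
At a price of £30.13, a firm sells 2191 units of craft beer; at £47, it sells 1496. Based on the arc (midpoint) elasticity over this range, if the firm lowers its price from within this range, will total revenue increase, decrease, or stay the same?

Arc ε = (-695/16.87)(38.56/1843.5) ≈ -0.862.
|ε| = 0.86 < 1, so demand is inelastic. A price cut therefore reduces total revenue.

decrease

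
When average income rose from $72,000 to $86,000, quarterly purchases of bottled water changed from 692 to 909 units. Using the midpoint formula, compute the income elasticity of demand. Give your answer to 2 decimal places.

ΔQ = 217, ΔI = 14000. Midpoints: Ī = 79,000, Q̄ = 800.5.
ε_I = (ΔQ/ΔI)(Ī/Q̄) = (217/14000)(79000/800.5).
ε_I > 0, so the good is normal.

1.53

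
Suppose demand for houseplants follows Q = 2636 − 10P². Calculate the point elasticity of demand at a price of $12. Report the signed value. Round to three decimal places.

-2.408

At P = 12, Q = 1196.
dQ/dP = −20P = -240.
ε = (dQ/dP)(P/Q) = (-240)(12/1196).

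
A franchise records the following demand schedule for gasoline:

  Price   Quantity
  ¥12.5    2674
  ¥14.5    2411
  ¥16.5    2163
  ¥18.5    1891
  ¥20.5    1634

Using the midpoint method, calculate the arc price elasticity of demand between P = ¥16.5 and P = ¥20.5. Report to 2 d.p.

-1.29

At P = 16.5, Q = 2163; at P = 20.5, Q = 1634.
ΔQ = -529, ΔP = 4.0. Midpoints: P̄ = 18.50, Q̄ = 1898.5.
ε = (ΔQ/ΔP)(P̄/Q̄) = (-529/4.0)(18.50/1898.5).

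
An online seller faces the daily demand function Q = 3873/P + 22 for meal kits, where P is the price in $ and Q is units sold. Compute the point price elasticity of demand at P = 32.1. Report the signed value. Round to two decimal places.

At P = 32.1, Q = 142.654.
dQ/dP = −3873/P² = -3.759.
ε = (dQ/dP)(P/Q) = (-3.759)(32.1/142.654).

-0.85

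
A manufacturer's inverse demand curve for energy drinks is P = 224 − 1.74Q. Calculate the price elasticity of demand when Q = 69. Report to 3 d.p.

At Q = 69, P = 224 − 1.74(69) = 103.94.
dP/dQ = −1.74, so dQ/dP = 1/(−1.74) = -0.575.
ε = (dQ/dP)(P/Q) = (-0.575)(103.94/69).

-0.866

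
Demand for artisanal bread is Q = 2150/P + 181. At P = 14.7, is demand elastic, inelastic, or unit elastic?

Q = 327.259, dQ/dP = -9.950.
ε = (dQ/dP)(P/Q) ≈ -0.447.
|ε| = 0.45 < 1.

inelastic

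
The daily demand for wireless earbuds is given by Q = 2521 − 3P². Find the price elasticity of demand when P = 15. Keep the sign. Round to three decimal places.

-0.731

At P = 15, Q = 1846.
dQ/dP = −6P = -90.
ε = (dQ/dP)(P/Q) = (-90)(15/1846).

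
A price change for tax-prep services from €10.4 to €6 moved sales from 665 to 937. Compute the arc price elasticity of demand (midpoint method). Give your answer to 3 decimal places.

ΔQ = 937 − 665 = 272; ΔP = 6 − 10.4 = -4.4.
Midpoints: P̄ = 8.20, Q̄ = 801.0.
ε = (ΔQ/ΔP)(P̄/Q̄) = (272/-4.4)(8.20/801.0).

-0.633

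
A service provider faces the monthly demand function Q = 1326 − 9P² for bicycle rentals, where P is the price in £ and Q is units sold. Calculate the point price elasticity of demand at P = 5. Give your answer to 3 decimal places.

At P = 5, Q = 1101.
dQ/dP = −18P = -90.
ε = (dQ/dP)(P/Q) = (-90)(5/1101).
|ε| < 1, so demand is inelastic at this price.

-0.409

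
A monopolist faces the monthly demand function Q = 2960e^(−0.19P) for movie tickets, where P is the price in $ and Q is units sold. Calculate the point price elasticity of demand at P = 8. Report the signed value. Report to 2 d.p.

-1.52

At P = 8, Q = 647.387.
dQ/dP = −0.19·2960e^(−0.19P) = −0.19Q = -123.004.
ε = (dQ/dP)(P/Q) = (-123.004)(8/647.387).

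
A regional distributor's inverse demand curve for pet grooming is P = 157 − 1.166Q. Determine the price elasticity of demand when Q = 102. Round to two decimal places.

At Q = 102, P = 157 − 1.166(102) = 38.07.
dP/dQ = −1.166, so dQ/dP = 1/(−1.166) = -0.858.
ε = (dQ/dP)(P/Q) = (-0.858)(38.07/102).

-0.32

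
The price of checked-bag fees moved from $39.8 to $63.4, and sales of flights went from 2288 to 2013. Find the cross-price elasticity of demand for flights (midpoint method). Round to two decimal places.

ΔQ_x = 2013 − 2288 = -275; ΔP_y = 63.4 − 39.8 = 23.6.
Midpoints: P̄_y = 51.60, Q̄_x = 2150.5.
ε_xy = (ΔQ_x/ΔP_y)(P̄_y/Q̄_x) = (-275/23.6)(51.60/2150.5).
ε_xy < 0, so the goods are complements.

-0.28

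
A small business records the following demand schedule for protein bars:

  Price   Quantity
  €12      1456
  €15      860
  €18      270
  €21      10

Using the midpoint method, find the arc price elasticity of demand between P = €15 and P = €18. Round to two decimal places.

At P = 15, Q = 860; at P = 18, Q = 270.
ΔQ = -590, ΔP = 3. Midpoints: P̄ = 16.50, Q̄ = 565.0.
ε = (ΔQ/ΔP)(P̄/Q̄) = (-590/3)(16.50/565.0).

-5.74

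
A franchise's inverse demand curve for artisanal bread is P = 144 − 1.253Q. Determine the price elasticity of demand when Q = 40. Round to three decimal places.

At Q = 40, P = 144 − 1.253(40) = 93.88.
dP/dQ = −1.253, so dQ/dP = 1/(−1.253) = -0.798.
ε = (dQ/dP)(P/Q) = (-0.798)(93.88/40).

-1.873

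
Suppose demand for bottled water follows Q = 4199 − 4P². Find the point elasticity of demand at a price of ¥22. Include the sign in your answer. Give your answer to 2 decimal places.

At P = 22, Q = 2263.
dQ/dP = −8P = -176.
ε = (dQ/dP)(P/Q) = (-176)(22/2263).

-1.71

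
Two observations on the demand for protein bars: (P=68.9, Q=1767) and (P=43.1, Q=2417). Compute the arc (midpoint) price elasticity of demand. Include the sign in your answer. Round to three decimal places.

-0.674

ΔQ = 2417 − 1767 = 650; ΔP = 43.1 − 68.9 = -25.8.
Midpoints: P̄ = 56.00, Q̄ = 2092.0.
ε = (ΔQ/ΔP)(P̄/Q̄) = (650/-25.8)(56.00/2092.0).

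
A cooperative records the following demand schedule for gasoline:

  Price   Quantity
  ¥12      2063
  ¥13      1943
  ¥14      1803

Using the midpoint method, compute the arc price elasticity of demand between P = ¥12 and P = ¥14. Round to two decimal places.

-0.87

At P = 12, Q = 2063; at P = 14, Q = 1803.
ΔQ = -260, ΔP = 2. Midpoints: P̄ = 13.00, Q̄ = 1933.0.
ε = (ΔQ/ΔP)(P̄/Q̄) = (-260/2)(13.00/1933.0).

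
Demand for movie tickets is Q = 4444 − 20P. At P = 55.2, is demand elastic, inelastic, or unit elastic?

inelastic

Q = 3340, dQ/dP = -20.
ε = (dQ/dP)(P/Q) ≈ -0.331.
|ε| = 0.33 < 1.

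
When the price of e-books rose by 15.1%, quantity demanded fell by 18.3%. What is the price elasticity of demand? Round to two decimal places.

-1.21

ε = %ΔQ / %ΔP = (-18.3)/(15.1) = -1.212.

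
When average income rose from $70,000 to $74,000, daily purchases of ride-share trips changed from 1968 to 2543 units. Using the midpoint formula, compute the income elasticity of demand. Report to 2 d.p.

4.59

ΔQ = 575, ΔI = 4000. Midpoints: Ī = 72,000, Q̄ = 2255.5.
ε_I = (ΔQ/ΔI)(Ī/Q̄) = (575/4000)(72000/2255.5).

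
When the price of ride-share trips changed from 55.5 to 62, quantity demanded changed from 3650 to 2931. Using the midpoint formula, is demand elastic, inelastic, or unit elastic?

Arc ε ≈ -1.975.
|ε| = 1.97 > 1.

elastic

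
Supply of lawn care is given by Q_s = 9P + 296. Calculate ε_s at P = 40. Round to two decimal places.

0.55

At P = 40, Q_s = 656.
dQ_s/dP = 9.
ε_s = (dQ_s/dP)(P/Q_s) = (9)(40/656).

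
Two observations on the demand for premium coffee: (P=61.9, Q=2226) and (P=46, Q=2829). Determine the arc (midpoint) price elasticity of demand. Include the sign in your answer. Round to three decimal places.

ΔQ = 2829 − 2226 = 603; ΔP = 46 − 61.9 = -15.9.
Midpoints: P̄ = 53.95, Q̄ = 2527.5.
ε = (ΔQ/ΔP)(P̄/Q̄) = (603/-15.9)(53.95/2527.5).

-0.810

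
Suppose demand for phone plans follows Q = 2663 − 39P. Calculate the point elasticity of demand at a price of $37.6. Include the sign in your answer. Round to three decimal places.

At P = 37.6, Q = 1196.600.
dQ/dP = −39.
ε = (dQ/dP)(P/Q) = (-39)(37.6/1196.600).

-1.225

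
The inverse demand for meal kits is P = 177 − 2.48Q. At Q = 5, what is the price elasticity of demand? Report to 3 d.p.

At Q = 5, P = 177 − 2.48(5) = 164.60.
dP/dQ = −2.48, so dQ/dP = 1/(−2.48) = -0.403.
ε = (dQ/dP)(P/Q) = (-0.403)(164.60/5).

-13.274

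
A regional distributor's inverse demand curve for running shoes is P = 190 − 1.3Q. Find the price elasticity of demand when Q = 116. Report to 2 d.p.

-0.26

At Q = 116, P = 190 − 1.3(116) = 39.20.
dP/dQ = −1.3, so dQ/dP = 1/(−1.3) = -0.769.
ε = (dQ/dP)(P/Q) = (-0.769)(39.20/116).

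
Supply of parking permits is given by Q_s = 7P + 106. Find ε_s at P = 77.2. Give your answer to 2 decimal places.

0.84

At P = 77.2, Q_s = 646.40.
dQ_s/dP = 7.
ε_s = (dQ_s/dP)(P/Q_s) = (7)(77.2/646.40).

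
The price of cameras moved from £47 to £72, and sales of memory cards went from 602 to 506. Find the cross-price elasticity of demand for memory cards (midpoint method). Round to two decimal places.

-0.41

ΔQ_x = 506 − 602 = -96; ΔP_y = 72 − 47 = 25.
Midpoints: P̄_y = 59.50, Q̄_x = 554.0.
ε_xy = (ΔQ_x/ΔP_y)(P̄_y/Q̄_x) = (-96/25)(59.50/554.0).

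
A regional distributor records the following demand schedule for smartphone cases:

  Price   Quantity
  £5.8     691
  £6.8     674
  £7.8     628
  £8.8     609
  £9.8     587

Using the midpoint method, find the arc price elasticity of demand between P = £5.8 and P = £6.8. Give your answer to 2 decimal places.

-0.16

At P = 5.8, Q = 691; at P = 6.8, Q = 674.
ΔQ = -17, ΔP = 1.0. Midpoints: P̄ = 6.30, Q̄ = 682.5.
ε = (ΔQ/ΔP)(P̄/Q̄) = (-17/1.0)(6.30/682.5).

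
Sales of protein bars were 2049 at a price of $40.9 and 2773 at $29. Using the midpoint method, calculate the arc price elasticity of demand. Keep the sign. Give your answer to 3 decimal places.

-0.882

ΔQ = 2773 − 2049 = 724; ΔP = 29 − 40.9 = -11.9.
Midpoints: P̄ = 34.95, Q̄ = 2411.0.
ε = (ΔQ/ΔP)(P̄/Q̄) = (724/-11.9)(34.95/2411.0).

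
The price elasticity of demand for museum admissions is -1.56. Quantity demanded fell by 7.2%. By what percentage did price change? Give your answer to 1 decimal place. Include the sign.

%ΔP ≈ %ΔQ / ε = (-7.2%)/(-1.56) = 4.62%.

4.6%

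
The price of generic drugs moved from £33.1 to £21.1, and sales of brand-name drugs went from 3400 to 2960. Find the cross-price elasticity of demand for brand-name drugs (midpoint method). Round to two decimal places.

ΔQ_x = 2960 − 3400 = -440; ΔP_y = 21.1 − 33.1 = -12.
Midpoints: P̄_y = 27.10, Q̄_x = 3180.0.
ε_xy = (ΔQ_x/ΔP_y)(P̄_y/Q̄_x) = (-440/-12)(27.10/3180.0).
ε_xy > 0, so the goods are substitutes.

0.31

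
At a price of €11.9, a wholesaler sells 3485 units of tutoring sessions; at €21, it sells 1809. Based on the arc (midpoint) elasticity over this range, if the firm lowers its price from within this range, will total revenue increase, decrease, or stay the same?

increase

Arc ε = (-1676/9.1)(16.45/2647.0) ≈ -1.145.
|ε| = 1.14 > 1, so demand is elastic. A price cut therefore raises total revenue.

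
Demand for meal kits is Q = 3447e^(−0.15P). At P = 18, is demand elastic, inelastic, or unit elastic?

elastic

Q = 231.657, dQ/dP = -34.749.
ε = (dQ/dP)(P/Q) ≈ -2.700.
|ε| = 2.70 > 1.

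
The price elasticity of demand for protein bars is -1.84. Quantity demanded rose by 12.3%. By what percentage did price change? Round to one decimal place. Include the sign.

%ΔP ≈ %ΔQ / ε = (12.3%)/(-1.84) = -6.68%.

-6.7%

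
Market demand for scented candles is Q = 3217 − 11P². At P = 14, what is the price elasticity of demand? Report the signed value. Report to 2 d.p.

At P = 14, Q = 1061.
dQ/dP = −22P = -308.
ε = (dQ/dP)(P/Q) = (-308)(14/1061).

-4.06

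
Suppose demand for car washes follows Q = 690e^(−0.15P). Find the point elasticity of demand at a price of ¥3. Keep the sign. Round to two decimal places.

-0.45

At P = 3, Q = 439.963.
dQ/dP = −0.15·690e^(−0.15P) = −0.15Q = -65.995.
ε = (dQ/dP)(P/Q) = (-65.995)(3/439.963).
|ε| < 1, so demand is inelastic at this price.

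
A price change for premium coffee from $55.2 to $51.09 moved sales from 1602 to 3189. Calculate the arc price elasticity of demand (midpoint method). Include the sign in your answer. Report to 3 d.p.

ΔQ = 3189 − 1602 = 1587; ΔP = 51.09 − 55.2 = -4.11.
Midpoints: P̄ = 53.15, Q̄ = 2395.5.
ε = (ΔQ/ΔP)(P̄/Q̄) = (1587/-4.11)(53.15/2395.5).

-8.566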